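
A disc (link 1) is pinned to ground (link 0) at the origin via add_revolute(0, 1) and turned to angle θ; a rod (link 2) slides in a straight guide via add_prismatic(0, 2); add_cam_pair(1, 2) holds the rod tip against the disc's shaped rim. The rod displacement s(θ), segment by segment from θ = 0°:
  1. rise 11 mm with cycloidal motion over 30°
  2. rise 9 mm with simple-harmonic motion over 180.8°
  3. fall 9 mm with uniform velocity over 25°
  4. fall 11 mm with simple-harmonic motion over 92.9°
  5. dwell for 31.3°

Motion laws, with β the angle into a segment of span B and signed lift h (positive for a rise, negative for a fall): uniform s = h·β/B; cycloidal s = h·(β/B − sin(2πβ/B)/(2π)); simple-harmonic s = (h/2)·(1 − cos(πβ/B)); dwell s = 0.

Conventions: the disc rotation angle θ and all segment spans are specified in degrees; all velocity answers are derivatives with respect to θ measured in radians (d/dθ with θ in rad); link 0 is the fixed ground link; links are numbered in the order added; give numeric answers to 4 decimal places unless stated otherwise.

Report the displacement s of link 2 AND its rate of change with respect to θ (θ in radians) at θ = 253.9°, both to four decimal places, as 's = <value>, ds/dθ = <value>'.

segment 1 (0° to 30°, cycloidal, h = 11) is passed completely: s = 0.0000 + (11) = 11.0000
segment 2 (30° to 210.8°, simple-harmonic, h = 9) is passed completely: s = 11.0000 + (9) = 20.0000
segment 3 (210.8° to 235.8°, uniform, h = -9) is passed completely: s = 20.0000 + (-9) = 11.0000
θ = 253.9° falls in segment 4 (235.8° to 328.7°, simple-harmonic, h = -11): β = 253.9 − 235.8 = 18.1°, B = 92.9°; Δs = -11/2·(1 − cos(π·0.1948)) = -0.9985; s = 11.0000 − 0.9985 = 10.0015
velocity in seg [235.8°–328.7°] (simple-harmonic), θ in radians: β = 18.1° = 0.3159 rad, B = 92.9° = 1.6214 rad; ds/dθ = (πh/(2B)) sin(πβ/B) = (π·(-11)/(2·1.6214)) sin(π·0.1948) = -6.123042 mm/rad

s = 10.0015, ds/dθ = -6.1230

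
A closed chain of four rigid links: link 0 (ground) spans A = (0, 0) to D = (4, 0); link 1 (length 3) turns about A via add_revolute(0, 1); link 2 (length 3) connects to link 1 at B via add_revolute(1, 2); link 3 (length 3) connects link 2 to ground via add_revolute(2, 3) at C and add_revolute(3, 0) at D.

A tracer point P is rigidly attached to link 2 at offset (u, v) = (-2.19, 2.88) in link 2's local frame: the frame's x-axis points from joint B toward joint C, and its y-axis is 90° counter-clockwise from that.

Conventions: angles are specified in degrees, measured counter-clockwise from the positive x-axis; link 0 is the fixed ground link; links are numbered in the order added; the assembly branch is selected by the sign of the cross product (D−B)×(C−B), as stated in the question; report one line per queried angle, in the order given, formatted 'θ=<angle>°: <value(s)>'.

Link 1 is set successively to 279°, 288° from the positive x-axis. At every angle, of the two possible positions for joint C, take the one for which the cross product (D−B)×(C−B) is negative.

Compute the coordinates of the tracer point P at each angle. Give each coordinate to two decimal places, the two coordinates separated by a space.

A=(0,0), D=(4.00,0)
θ=279°: B = A + 3.00·(cos279°, sin279°) = (0.4693, -2.9631)
θ=279°: |BD| = 4.6093
θ=279°: circle(B,3.00) ∩ circle(D,3.00): a=2.3046, h=1.9206
θ=279°:   candidates: C₊=(1.0000,-0.0104) cross=8.852; C₋=(3.4693,-2.9527) cross=-8.852
θ=279°:   branch - wants cross < 0 → take C=(3.4693,-2.9527) (cross=-8.852)
θ=279°: ex = (C−B)/|BC| = (1.0000,0.0035); ey = (-0.0035,1.0000)
θ=279°: P = B + -2.19·ex + 2.88·ey = (-1.7306,-0.0907)
θ=288°: B = A + 3.00·(cos288°, sin288°) = (0.9271, -2.8532)
θ=288°: |BD| = 4.1933
θ=288°: circle(B,3.00) ∩ circle(D,3.00): a=2.0966, h=2.1457
θ=288°:   candidates: C₊=(1.0035,0.1459) cross=8.998; C₋=(3.9235,-2.9990) cross=-8.998
θ=288°:   branch - wants cross < 0 → take C=(3.9235,-2.9990) (cross=-8.998)
θ=288°: ex = (C−B)/|BC| = (0.9988,-0.0486); ey = (0.0486,0.9988)
θ=288°: P = B + -2.19·ex + 2.88·ey = (-1.1203,0.1299)

θ=279°: -1.73 -0.09
θ=288°: -1.12 0.13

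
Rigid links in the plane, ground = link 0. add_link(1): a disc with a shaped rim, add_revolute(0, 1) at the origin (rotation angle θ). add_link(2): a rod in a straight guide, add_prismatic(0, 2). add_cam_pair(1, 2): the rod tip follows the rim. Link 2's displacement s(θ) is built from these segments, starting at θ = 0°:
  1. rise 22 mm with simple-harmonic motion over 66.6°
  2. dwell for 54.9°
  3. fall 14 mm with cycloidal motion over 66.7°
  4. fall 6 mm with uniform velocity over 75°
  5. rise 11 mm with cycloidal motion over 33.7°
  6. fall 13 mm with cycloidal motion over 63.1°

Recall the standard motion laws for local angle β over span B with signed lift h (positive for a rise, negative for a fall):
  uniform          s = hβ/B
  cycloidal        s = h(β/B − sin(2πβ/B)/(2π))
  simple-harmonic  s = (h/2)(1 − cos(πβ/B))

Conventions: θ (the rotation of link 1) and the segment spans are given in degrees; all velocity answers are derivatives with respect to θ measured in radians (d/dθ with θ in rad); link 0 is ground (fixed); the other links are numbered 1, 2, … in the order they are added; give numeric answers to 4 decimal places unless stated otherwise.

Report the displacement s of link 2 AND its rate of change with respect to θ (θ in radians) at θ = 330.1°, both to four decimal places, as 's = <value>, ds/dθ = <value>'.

segment 1 (0° to 66.6°, simple-harmonic, h = 22) is passed completely: s = 0.0000 + (22) = 22.0000
segment 2 (66.6° to 121.5°, dwell): s unchanged at 22.0000
segment 3 (121.5° to 188.2°, cycloidal, h = -14) is passed completely: s = 22.0000 + (-14) = 8.0000
segment 4 (188.2° to 263.2°, uniform, h = -6) is passed completely: s = 8.0000 + (-6) = 2.0000
segment 5 (263.2° to 296.9°, cycloidal, h = 11) is passed completely: s = 2.0000 + (11) = 13.0000
θ = 330.1° falls in segment 6 (296.9° to 360°, cycloidal, h = -13): β = 330.1 − 296.9 = 33.2°, B = 63.1°; Δs = -13·(0.5261 − sin(2π·0.5261)/(2π)) = -7.1783; s = 13.0000 − 7.1783 = 5.8217
velocity in seg [296.9°–360°] (cycloidal), θ in radians: β = 33.2° = 0.5794 rad, B = 63.1° = 1.1013 rad; ds/dθ = (h/B)(1 − cos(2πβ/B)) = ((-13)/1.1013)(1 − cos(2π·0.5261)) = -23.449440 mm/rad

s = 5.8217, ds/dθ = -23.4494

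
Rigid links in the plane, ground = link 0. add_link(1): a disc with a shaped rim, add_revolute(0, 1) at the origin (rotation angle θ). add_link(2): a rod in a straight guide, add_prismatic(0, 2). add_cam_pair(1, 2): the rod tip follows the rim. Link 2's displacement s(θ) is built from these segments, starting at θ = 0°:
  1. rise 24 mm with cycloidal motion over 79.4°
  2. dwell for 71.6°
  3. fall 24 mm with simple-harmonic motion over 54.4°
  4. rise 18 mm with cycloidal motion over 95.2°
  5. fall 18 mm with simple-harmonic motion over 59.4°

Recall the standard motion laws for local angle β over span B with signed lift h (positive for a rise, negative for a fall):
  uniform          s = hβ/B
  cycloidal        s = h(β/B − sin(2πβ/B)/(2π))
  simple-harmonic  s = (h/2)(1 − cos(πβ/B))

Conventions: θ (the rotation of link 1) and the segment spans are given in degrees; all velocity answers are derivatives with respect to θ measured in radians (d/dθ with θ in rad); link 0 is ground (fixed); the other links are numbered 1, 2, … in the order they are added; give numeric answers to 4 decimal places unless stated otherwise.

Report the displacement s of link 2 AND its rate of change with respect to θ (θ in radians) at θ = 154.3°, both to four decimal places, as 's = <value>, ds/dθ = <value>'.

segment 1 (0° to 79.4°, cycloidal, h = 24) is passed completely: s = 0.0000 + (24) = 24.0000
segment 2 (79.4° to 151°, dwell): s unchanged at 24.0000
θ = 154.3° falls in segment 3 (151° to 205.4°, simple-harmonic, h = -24): β = 154.3 − 151 = 3.3°, B = 54.4°; Δs = -24/2·(1 − cos(π·0.0607)) = -0.2173; s = 24.0000 − 0.2173 = 23.7827
velocity in seg [151°–205.4°] (simple-harmonic), θ in radians: β = 3.3° = 0.0576 rad, B = 54.4° = 0.9495 rad; ds/dθ = (πh/(2B)) sin(πβ/B) = (π·(-24)/(2·0.9495)) sin(π·0.0607) = -7.521210 mm/rad

s = 23.7827, ds/dθ = -7.5212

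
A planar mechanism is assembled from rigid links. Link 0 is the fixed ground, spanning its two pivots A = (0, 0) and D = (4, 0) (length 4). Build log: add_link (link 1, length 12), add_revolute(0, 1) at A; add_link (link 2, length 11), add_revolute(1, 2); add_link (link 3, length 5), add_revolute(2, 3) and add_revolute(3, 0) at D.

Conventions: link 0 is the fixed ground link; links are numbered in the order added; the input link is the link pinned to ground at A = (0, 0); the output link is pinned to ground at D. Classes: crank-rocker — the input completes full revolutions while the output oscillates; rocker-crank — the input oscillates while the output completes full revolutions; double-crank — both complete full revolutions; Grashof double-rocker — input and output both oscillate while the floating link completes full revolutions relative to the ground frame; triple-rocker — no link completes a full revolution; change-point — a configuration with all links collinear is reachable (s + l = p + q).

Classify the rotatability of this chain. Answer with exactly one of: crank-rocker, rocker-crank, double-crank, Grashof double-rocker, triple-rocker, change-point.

lengths: ground=4, input=12, coupler=11, output=5
sorted: s=4 (shortest), l=12 (longest), p+q=16
s + l = 16 vs p + q = 16
s + l = p + q → change-point (collinear configuration reachable)

change-point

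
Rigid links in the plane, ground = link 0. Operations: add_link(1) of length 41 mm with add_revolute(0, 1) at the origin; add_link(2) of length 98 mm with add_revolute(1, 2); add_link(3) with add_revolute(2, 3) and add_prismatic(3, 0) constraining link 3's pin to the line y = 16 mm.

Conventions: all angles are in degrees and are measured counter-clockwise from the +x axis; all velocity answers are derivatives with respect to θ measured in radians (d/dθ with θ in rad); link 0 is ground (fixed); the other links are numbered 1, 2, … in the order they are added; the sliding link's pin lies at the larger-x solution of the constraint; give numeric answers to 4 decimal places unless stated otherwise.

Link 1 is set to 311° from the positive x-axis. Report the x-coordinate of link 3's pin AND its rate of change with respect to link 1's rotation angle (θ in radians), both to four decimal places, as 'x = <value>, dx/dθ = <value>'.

geometry: r = 41 mm, L = 98 mm, e = 16 mm
crank pin P = (r cos θ, r sin θ) = (26.898420, -30.943093)
h = r sin θ − e = -30.943093 − 16 = -46.943093
x = r cos θ + √(L² − h²) = 26.898420 + 86.025264 = 112.923684
dx/dθ = −r sin θ − h·r cos θ/√(L² − h²) (θ in radians; h = -46.943093) = 45.621281

x = 112.9237, dx/dθ = 45.6213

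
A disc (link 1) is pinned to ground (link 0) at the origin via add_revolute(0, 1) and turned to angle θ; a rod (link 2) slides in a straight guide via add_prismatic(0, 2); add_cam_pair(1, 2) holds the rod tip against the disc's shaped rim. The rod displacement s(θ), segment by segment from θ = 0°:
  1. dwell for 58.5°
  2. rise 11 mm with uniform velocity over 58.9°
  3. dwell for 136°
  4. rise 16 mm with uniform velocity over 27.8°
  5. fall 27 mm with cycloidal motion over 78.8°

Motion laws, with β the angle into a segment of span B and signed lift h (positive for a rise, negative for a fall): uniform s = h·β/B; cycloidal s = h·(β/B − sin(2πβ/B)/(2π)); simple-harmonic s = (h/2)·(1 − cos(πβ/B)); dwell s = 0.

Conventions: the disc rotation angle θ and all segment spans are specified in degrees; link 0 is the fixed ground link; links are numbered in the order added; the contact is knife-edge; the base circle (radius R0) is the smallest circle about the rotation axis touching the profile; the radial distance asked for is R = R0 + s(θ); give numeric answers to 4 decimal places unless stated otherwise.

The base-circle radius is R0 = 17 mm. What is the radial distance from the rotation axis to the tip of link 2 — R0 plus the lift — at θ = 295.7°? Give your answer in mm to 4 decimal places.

segment 1 (0° to 58.5°, dwell): s unchanged at 0.0000
segment 2 (58.5° to 117.4°, uniform, h = 11) is passed completely: s = 0.0000 + (11) = 11.0000
segment 3 (117.4° to 253.4°, dwell): s unchanged at 11.0000
segment 4 (253.4° to 281.2°, uniform, h = 16) is passed completely: s = 11.0000 + (16) = 27.0000
θ = 295.7° falls in segment 5 (281.2° to 360°, cycloidal, h = -27): β = 295.7 − 281.2 = 14.5°, B = 78.8°; Δs = -27·(0.1840 − sin(2π·0.1840)/(2π)) = -1.0352; s = 27.0000 − 1.0352 = 25.9648
R = R0 + s = 17 + 25.9648 = 42.9648

42.9648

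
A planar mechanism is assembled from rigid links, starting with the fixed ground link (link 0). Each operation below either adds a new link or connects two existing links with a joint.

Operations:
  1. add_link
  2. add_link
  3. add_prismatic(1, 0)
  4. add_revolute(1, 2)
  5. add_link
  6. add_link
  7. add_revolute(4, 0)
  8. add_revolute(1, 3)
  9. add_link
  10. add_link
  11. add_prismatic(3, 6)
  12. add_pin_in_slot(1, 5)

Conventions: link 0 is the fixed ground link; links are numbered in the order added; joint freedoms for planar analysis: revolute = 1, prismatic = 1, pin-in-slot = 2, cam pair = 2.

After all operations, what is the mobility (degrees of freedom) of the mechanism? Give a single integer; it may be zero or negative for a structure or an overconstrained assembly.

ground; <1,0,0>
#1 <2,0,0>
#2 <3,0,0>
P:1↔0 J1 <3,1,0>
R:1↔2 J1 <3,2,0>
#3 <4,2,0>
#4 <5,2,0>
R:4↔0 J1 <5,3,0>
R:1↔3 J1 <5,4,0>
#5 <6,4,0>
#6 <7,4,0>
P:3↔6 J1 <7,5,0>
PS:1↔5 J2 <7,5,1>
3×6 − 2×5 − 1×1 = 7

M = 7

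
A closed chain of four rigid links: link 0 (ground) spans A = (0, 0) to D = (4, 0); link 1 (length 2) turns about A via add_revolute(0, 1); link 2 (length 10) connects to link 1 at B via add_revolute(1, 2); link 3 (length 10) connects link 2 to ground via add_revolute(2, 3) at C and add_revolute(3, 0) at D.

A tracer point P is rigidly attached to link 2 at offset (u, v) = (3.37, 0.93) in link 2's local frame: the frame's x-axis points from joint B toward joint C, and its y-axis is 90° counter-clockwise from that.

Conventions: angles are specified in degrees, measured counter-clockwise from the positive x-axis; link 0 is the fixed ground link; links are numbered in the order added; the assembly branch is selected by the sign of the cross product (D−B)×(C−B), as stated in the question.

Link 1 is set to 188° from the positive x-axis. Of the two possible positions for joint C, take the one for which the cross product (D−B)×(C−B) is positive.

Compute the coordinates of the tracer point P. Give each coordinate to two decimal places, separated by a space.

A=(0,0), D=(4.00,0)
B = A + 2.00·(cos188°, sin188°) = (-1.9805, -0.2783)
|BD| = 5.9870
circle(B,10.00) ∩ circle(D,10.00): a=2.9935, h=9.5414
  candidates: C₊=(0.5661,9.3919) cross=57.125; C₋=(1.4533,-9.6703) cross=-57.125
  branch + wants cross > 0 → take C=(0.5661,9.3919) (cross=57.125)
ex = (C−B)/|BC| = (0.2547,0.9670); ey = (-0.9670,0.2547)
P = B + 3.37·ex + 0.93·ey = (-2.0216,3.2174)

-2.02 3.22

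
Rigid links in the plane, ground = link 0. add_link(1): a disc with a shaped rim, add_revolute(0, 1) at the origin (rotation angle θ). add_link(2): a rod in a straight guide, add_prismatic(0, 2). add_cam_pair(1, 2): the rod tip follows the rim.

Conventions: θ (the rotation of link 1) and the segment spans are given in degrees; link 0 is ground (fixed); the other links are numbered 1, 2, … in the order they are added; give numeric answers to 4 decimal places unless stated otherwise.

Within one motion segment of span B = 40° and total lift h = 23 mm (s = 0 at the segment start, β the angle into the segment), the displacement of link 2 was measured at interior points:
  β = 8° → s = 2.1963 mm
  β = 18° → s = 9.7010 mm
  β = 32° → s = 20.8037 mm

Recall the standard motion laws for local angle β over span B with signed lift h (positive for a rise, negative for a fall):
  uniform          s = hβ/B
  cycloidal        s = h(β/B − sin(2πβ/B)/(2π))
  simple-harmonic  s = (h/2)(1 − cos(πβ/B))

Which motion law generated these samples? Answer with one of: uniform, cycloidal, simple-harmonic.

candidates at β/B = r: uniform s = h·r (linear in β); cycloidal s = h·(r − sin(2πr)/(2π)); simple-harmonic s = (h/2)(1 − cos(πr))
β=8°: printed 2.1963 | uniform 4.6000, cycloidal 1.1186, simple-harmonic 2.1963
β=18°: printed 9.7010 | uniform 10.3500, cycloidal 9.2188, simple-harmonic 9.7010
β=32°: printed 20.8037 | uniform 18.4000, cycloidal 21.8814, simple-harmonic 20.8037
only one law matches every sample → simple-harmonic

simple-harmonic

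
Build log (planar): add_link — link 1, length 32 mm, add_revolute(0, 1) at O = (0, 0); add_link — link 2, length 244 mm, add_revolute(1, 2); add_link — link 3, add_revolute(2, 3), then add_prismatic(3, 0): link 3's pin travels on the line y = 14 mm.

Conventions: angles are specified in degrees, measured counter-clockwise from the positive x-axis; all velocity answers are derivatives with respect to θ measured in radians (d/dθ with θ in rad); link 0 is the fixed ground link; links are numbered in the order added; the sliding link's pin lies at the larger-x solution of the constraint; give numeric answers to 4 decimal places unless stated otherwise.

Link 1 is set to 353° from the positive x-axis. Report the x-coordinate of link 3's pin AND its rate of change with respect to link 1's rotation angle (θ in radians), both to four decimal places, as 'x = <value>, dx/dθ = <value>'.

geometry: r = 32 mm, L = 244 mm, e = 14 mm
crank pin P = (r cos θ, r sin θ) = (31.761477, -3.899819)
h = r sin θ − e = -3.899819 − 14 = -17.899819
x = r cos θ + √(L² − h²) = 31.761477 + 243.342550 = 275.104027
dx/dθ = −r sin θ − h·r cos θ/√(L² − h²) (θ in radians; h = -17.899819) = 6.236133

x = 275.1040, dx/dθ = 6.2361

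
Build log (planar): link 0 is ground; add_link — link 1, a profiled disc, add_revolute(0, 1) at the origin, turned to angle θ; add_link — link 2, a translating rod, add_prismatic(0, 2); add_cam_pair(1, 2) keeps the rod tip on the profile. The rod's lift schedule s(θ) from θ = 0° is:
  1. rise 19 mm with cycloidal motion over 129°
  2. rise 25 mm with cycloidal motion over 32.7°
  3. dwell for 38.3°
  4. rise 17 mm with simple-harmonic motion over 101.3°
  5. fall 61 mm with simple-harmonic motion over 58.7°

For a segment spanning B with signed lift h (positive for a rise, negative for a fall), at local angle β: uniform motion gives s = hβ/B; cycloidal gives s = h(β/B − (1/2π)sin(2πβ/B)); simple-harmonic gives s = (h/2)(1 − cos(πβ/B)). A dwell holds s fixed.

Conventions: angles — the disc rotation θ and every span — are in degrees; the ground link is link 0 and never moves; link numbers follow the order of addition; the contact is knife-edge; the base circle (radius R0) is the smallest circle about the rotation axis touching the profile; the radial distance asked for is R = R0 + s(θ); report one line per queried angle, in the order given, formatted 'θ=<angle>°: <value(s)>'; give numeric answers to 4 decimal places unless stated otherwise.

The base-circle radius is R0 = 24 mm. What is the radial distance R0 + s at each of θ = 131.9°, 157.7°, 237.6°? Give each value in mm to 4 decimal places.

seg 1 [0°–129°] cycloidal, h=19: full span → s += 19 → s = 19.0000
seg 2 [129°–161.7°] cycloidal, h=25: θ=131.9° here. β=2.9, B=32.7. 25·(0.0887 − sin(2π·0.0887)/(2π)) = 0.1130 → s = 19.1130
seg 2 [129°–161.7°] cycloidal, h=25: θ=157.7° here. β=28.7, B=32.7. 25·(0.8777 − sin(2π·0.8777)/(2π)) = 24.7077 → s = 43.7077
seg 2 [129°–161.7°] cycloidal, h=25: full span → s += 25 → s = 44.0000
seg 3 [161.7°–200°] dwell: s stays 44.0000
seg 4 [200°–301.3°] simple-harmonic, h=17: θ=237.6° here. β=37.6, B=101.3. 17/2·(1 − cos(π·0.3712)) = 5.1531 → s = 49.1531
θ=131.9°: R = R0 + s = 24 + 19.1130 = 43.1130
θ=157.7°: R = R0 + s = 24 + 43.7077 = 67.7077
θ=237.6°: R = R0 + s = 24 + 49.1531 = 73.1531

θ=131.9°: 43.1130
θ=157.7°: 67.7077
θ=237.6°: 73.1531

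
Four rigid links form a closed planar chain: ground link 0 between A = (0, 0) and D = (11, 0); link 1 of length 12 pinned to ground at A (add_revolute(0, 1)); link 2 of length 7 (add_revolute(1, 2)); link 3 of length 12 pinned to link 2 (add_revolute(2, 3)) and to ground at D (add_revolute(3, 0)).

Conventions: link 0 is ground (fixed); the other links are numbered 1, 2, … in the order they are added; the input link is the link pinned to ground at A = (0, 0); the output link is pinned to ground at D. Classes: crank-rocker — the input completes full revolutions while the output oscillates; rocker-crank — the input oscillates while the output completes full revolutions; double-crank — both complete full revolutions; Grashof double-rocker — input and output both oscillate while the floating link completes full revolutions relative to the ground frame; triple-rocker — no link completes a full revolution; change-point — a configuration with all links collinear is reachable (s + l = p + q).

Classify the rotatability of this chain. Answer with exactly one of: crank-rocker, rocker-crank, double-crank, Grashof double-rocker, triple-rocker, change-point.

lengths: ground=11, input=12, coupler=7, output=12
sorted: s=7 (shortest), l=12 (longest), p+q=23
s + l = 19 vs p + q = 23
s + l < p + q (Grashof) with shortest = coupler link → Grashof double-rocker

Grashof double-rocker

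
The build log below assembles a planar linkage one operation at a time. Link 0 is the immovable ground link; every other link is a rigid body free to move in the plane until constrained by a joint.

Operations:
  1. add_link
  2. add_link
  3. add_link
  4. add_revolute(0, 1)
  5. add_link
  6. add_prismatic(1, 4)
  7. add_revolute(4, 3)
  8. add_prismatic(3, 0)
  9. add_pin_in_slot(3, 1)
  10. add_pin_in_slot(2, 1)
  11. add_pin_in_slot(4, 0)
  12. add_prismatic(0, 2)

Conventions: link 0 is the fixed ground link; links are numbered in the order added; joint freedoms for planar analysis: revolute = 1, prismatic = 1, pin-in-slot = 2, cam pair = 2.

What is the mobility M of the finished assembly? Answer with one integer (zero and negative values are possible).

link 0 = ground. State L|J1|J2 = 1|0|0
+link1  2|0|0
+link2  3|0|0
+link3  4|0|0
R(0,1) f=1→J1  4|1|0
+link4  5|1|0
P(1,4) f=1→J1  5|2|0
R(4,3) f=1→J1  5|3|0
P(3,0) f=1→J1  5|4|0
PS(3,1) f=2→J2  5|4|1
PS(2,1) f=2→J2  5|4|2
PS(4,0) f=2→J2  5|4|3
P(0,2) f=1→J1  5|5|3
M = 3(5−1)−2·5−3 = 12−10−3 = -1

M = -1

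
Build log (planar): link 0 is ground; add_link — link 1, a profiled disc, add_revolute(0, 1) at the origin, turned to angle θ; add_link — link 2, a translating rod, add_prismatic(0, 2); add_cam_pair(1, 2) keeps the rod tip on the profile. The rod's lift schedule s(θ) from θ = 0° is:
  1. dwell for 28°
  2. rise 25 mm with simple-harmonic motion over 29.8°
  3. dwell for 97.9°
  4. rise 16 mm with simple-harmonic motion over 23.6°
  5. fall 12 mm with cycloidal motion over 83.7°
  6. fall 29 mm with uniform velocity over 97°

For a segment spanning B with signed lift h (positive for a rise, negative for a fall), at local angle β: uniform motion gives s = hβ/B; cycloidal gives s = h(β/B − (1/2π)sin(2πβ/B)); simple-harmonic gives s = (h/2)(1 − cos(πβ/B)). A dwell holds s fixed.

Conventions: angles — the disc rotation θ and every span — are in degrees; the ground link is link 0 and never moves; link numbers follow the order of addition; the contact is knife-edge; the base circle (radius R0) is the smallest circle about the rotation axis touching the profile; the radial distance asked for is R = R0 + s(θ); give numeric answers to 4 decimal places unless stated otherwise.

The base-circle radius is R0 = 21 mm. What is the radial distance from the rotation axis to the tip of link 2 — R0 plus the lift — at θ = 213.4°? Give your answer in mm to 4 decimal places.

seg 1 [0°–28°] dwell: s stays 0.0000
seg 2 [28°–57.8°] simple-harmonic, h=25: full span → s += 25 → s = 25.0000
seg 3 [57.8°–155.7°] dwell: s stays 25.0000
seg 4 [155.7°–179.3°] simple-harmonic, h=16: full span → s += 16 → s = 41.0000
seg 5 [179.3°–263°] cycloidal, h=-12: θ=213.4° here. β=34.1, B=83.7. -12·(0.4074 − sin(2π·0.4074)/(2π)) = -3.8394 → s = 37.1606
R = R0 + s = 21 + 37.1606 = 58.1606

58.1606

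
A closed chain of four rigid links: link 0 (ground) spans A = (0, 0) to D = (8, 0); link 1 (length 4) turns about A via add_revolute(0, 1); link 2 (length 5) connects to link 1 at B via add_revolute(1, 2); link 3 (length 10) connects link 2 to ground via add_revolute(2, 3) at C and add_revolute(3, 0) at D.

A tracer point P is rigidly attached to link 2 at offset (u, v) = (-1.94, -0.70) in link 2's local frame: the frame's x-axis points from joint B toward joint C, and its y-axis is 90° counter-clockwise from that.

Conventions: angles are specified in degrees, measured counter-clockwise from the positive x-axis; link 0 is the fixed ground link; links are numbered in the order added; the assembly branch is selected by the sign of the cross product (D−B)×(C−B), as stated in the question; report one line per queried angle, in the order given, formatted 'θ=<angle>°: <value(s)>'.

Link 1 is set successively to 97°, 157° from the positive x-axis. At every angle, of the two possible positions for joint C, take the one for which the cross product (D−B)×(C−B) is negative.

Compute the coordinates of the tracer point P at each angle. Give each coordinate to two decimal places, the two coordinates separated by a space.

A=(0,0), D=(8.00,0)
θ=97°: B = A + 4.00·(cos97°, sin97°) = (-0.4875, 3.9702)
θ=97°: |BD| = 9.3701
θ=97°: circle(B,5.00) ∩ circle(D,10.00): a=0.6830, h=4.9531
θ=97°:   candidates: C₊=(2.2299,8.1673) cross=46.412; C₋=(-1.9675,-0.8058) cross=-46.412
θ=97°:   branch - wants cross < 0 → take C=(-1.9675,-0.8058) (cross=-46.412)
θ=97°: ex = (C−B)/|BC| = (-0.2960,-0.9552); ey = (0.9552,-0.2960)
θ=97°: P = B + -1.94·ex + -0.70·ey = (-0.5819,6.0304)
θ=157°: B = A + 4.00·(cos157°, sin157°) = (-3.6820, 1.5629)
θ=157°: |BD| = 11.7861
θ=157°: circle(B,5.00) ∩ circle(D,10.00): a=2.7113, h=4.2010
θ=157°:   candidates: C₊=(-0.4375,5.3673) cross=49.514; C₋=(-1.5517,-2.9605) cross=-49.514
θ=157°:   branch - wants cross < 0 → take C=(-1.5517,-2.9605) (cross=-49.514)
θ=157°: ex = (C−B)/|BC| = (0.4261,-0.9047); ey = (0.9047,0.4261)
θ=157°: P = B + -1.94·ex + -0.70·ey = (-5.1419,3.0198)

θ=97°: -0.58 6.03
θ=157°: -5.14 3.02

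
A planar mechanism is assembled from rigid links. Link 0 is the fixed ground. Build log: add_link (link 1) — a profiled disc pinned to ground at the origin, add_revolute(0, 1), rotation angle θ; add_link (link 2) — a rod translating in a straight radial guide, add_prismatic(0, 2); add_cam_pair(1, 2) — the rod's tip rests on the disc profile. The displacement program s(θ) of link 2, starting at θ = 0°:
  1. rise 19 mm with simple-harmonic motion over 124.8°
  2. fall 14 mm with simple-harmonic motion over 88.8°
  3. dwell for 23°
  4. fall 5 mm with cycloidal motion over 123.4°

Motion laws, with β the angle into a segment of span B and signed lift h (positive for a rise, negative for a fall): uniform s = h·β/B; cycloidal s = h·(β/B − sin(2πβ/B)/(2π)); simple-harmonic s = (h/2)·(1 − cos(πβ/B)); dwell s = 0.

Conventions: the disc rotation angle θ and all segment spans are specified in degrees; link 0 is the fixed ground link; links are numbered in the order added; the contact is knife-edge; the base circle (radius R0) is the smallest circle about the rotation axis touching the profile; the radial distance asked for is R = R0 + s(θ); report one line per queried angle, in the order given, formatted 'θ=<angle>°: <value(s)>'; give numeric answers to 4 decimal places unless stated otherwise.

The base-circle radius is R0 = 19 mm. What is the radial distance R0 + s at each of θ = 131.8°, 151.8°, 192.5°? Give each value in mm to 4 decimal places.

seg 1 [0°–124.8°] simple-harmonic, h=19: full span → s += 19 → s = 19.0000
seg 2 [124.8°–213.6°] simple-harmonic, h=-14: θ=131.8° here. β=7, B=88.8. -14/2·(1 − cos(π·0.0788)) = -0.2136 → s = 18.7864
seg 2 [124.8°–213.6°] simple-harmonic, h=-14: θ=151.8° here. β=27, B=88.8. -14/2·(1 − cos(π·0.3041)) = -2.9580 → s = 16.0420
seg 2 [124.8°–213.6°] simple-harmonic, h=-14: θ=192.5° here. β=67.7, B=88.8. -14/2·(1 − cos(π·0.7624)) = -12.1386 → s = 6.8614
θ=131.8°: R = R0 + s = 19 + 18.7864 = 37.7864
θ=151.8°: R = R0 + s = 19 + 16.0420 = 35.0420
θ=192.5°: R = R0 + s = 19 + 6.8614 = 25.8614

θ=131.8°: 37.7864
θ=151.8°: 35.0420
θ=192.5°: 25.8614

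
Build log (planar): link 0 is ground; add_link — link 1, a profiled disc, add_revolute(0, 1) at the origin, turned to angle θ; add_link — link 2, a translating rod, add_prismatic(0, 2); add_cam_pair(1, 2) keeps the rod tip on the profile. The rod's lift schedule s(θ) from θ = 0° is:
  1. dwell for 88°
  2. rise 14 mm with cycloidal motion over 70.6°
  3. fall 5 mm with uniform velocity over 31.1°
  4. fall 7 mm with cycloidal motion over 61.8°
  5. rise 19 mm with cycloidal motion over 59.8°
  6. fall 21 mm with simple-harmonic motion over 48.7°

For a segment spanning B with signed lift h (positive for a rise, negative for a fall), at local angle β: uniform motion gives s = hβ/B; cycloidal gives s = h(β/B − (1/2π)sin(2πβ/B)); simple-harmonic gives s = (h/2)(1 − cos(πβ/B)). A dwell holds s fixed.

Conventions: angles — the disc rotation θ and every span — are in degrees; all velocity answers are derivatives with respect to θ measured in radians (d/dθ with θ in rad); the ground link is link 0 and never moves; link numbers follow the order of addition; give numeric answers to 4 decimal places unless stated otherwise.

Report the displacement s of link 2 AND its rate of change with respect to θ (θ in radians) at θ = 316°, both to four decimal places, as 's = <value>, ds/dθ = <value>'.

seg 1 [0°–88°] dwell: s stays 0.0000
seg 2 [88°–158.6°] cycloidal, h=14: full span → s += 14 → s = 14.0000
seg 3 [158.6°–189.7°] uniform, h=-5: full span → s += -5 → s = 9.0000
seg 4 [189.7°–251.5°] cycloidal, h=-7: full span → s += -7 → s = 2.0000
seg 5 [251.5°–311.3°] cycloidal, h=19: full span → s += 19 → s = 21.0000
seg 6 [311.3°–360°] simple-harmonic, h=-21: θ=316° here. β=4.7, B=48.7. -21/2·(1 − cos(π·0.0965)) = -0.4789 → s = 20.5211
velocity in seg [311.3°–360°] (simple-harmonic), θ in radians: β = 4.7° = 0.0820 rad, B = 48.7° = 0.8500 rad; ds/dθ = (πh/(2B)) sin(πβ/B) = (π·(-21)/(2·0.8500)) sin(π·0.0965) = -11.587168 mm/rad

s = 20.5211, ds/dθ = -11.5872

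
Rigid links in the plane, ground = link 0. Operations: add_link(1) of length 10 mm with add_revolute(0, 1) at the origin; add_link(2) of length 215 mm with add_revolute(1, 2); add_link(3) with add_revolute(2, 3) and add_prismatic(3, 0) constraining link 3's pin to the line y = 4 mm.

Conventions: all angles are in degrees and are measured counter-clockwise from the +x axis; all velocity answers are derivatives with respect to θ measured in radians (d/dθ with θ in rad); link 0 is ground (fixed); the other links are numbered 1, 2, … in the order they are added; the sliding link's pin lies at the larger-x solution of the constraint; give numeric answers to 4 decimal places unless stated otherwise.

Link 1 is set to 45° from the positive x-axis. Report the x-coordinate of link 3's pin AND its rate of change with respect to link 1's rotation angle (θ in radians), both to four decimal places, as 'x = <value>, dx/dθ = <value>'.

geometry: r = 10 mm, L = 215 mm, e = 4 mm
crank pin P = (r cos θ, r sin θ) = (7.071068, 7.071068)
h = r sin θ − e = 7.071068 − 4 = 3.071068
x = r cos θ + √(L² − h²) = 7.071068 + 214.978065 = 222.049133
dx/dθ = −r sin θ − h·r cos θ/√(L² − h²) (θ in radians; h = 3.071068) = -7.172082

x = 222.0491, dx/dθ = -7.1721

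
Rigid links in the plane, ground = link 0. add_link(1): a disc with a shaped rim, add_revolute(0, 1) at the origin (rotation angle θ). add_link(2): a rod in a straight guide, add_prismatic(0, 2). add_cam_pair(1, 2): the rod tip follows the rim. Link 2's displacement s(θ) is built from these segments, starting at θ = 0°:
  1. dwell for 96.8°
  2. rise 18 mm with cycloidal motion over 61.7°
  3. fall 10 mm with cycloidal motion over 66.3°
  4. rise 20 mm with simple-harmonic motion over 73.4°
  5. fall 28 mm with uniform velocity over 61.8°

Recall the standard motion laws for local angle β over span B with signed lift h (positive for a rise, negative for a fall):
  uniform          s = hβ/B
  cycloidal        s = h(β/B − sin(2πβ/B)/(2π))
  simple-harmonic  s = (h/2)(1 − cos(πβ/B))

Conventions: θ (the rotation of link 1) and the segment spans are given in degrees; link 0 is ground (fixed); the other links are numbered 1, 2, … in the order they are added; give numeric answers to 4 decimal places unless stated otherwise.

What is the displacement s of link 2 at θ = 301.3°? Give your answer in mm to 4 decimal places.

segment 1 (0° to 96.8°, dwell): s unchanged at 0.0000
segment 2 (96.8° to 158.5°, cycloidal, h = 18) is passed completely: s = 0.0000 + (18) = 18.0000
segment 3 (158.5° to 224.8°, cycloidal, h = -10) is passed completely: s = 18.0000 + (-10) = 8.0000
segment 4 (224.8° to 298.2°, simple-harmonic, h = 20) is passed completely: s = 8.0000 + (20) = 28.0000
θ = 301.3° falls in segment 5 (298.2° to 360°, uniform, h = -28): β = 301.3 − 298.2 = 3.1°, B = 61.8°; Δs = -28·3.1/61.8 = -1.4045; s = 28.0000 − 1.4045 = 26.5955

26.5955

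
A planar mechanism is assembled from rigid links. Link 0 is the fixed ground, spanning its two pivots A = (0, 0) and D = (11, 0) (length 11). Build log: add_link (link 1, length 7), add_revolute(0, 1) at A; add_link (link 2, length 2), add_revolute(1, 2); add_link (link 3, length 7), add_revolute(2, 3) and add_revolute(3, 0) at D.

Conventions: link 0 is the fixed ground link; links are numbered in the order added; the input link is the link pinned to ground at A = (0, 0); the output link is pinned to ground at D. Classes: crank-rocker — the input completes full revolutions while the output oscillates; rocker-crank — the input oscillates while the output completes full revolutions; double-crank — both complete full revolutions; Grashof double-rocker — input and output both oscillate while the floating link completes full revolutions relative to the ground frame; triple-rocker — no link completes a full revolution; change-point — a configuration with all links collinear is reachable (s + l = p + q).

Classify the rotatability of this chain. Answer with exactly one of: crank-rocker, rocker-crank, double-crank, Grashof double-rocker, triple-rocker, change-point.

lengths: ground=11, input=7, coupler=2, output=7
sorted: s=2 (shortest), l=11 (longest), p+q=14
s + l = 13 vs p + q = 14
s + l < p + q (Grashof) with shortest = coupler link → Grashof double-rocker

Grashof double-rocker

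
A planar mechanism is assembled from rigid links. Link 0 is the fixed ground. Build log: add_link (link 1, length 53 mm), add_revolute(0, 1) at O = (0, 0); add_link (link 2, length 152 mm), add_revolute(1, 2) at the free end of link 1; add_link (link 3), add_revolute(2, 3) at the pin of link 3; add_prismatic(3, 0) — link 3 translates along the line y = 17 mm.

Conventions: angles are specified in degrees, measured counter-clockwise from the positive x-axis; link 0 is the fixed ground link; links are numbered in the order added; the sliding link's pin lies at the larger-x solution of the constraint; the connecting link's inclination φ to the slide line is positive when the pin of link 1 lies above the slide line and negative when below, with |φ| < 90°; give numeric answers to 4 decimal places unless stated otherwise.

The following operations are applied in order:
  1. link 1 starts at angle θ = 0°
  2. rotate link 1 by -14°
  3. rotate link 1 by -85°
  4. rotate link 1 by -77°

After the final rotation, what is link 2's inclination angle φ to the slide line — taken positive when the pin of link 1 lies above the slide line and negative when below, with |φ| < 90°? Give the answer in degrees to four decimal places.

geometry: r = 53 mm, L = 152 mm, e = 17 mm; θ starts at 0°
rotate link 1 by -14°: θ ← 0° -14° = -14°
rotate link 1 by -85°: θ ← -14° -85° = -99°
rotate link 1 by -77°: θ ← -99° -77° = -176°
h = r sin θ − e = -3.697093 − 17 = -20.697093
sin φ = h / L = -20.697093 / 152 = -0.13616509
φ = arcsin(-0.13616509) = -7.825997°

-7.8260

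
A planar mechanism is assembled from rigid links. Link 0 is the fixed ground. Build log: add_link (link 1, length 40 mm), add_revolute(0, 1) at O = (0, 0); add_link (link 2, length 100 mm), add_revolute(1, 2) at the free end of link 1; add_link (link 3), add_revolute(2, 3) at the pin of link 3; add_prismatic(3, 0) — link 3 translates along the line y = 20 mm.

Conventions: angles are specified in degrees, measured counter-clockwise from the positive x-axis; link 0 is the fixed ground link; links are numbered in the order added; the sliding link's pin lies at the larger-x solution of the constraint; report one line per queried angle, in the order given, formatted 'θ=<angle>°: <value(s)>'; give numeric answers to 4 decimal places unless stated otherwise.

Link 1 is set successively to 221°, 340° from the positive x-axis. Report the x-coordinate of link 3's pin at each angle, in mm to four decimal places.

geometry: r = 40 mm, L = 100 mm, e = 20 mm
θ=221°: crank pin P = (r cos θ, r sin θ) = (-30.188383, -26.242361)
θ=221°: h = r sin θ − e = -26.242361 − 20 = -46.242361
θ=221°: x = r cos θ + √(L² − h²) = -30.188383 + 88.665912 = 58.477529
θ=340°: crank pin P = (r cos θ, r sin θ) = (37.587705, -13.680806)
θ=340°: h = r sin θ − e = -13.680806 − 20 = -33.680806
θ=340°: x = r cos θ + √(L² − h²) = 37.587705 + 94.157333 = 131.745038

θ=221°: 58.4775
θ=340°: 131.7450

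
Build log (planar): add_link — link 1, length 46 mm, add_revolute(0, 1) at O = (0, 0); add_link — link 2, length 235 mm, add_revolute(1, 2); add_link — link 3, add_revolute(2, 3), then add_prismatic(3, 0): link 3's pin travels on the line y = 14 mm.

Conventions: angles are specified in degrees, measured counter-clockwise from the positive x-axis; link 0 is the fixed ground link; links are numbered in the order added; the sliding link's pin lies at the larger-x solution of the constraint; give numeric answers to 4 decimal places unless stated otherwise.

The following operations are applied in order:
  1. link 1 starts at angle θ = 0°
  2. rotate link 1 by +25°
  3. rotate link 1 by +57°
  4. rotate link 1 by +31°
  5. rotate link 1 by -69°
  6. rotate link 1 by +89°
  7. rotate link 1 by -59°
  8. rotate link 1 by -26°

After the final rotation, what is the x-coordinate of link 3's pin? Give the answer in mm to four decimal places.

geometry: r = 46 mm, L = 235 mm, e = 14 mm; θ starts at 0°
rotate link 1 by +25°: θ ← 0° +25° = 25°
rotate link 1 by +57°: θ ← 25° +57° = 82°
rotate link 1 by +31°: θ ← 82° +31° = 113°
rotate link 1 by -69°: θ ← 113° -69° = 44°
rotate link 1 by +89°: θ ← 44° +89° = 133°
rotate link 1 by -59°: θ ← 133° -59° = 74°
rotate link 1 by -26°: θ ← 74° -26° = 48°
crank pin P = (r cos θ, r sin θ) = (30.780008, 34.184662)
h = r sin θ − e = 34.184662 − 14 = 20.184662
x = r cos θ + √(L² − h²) = 30.780008 + 234.131543 = 264.911551

264.9116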